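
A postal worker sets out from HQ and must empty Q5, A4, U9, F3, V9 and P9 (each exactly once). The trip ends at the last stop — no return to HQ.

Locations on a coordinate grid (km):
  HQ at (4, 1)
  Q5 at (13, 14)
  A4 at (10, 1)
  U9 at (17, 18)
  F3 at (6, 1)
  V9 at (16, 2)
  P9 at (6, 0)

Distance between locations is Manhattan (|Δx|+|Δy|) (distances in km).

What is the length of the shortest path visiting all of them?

There are 6! = 720 possible orderings.
HQ → Q5 → A4 → U9 → F3 → V9 → P9: 22+16+24+28+11+12 = 113
HQ → Q5 → A4 → U9 → F3 → P9 → V9: 22+16+24+28+1+12 = 103
HQ → Q5 → A4 → U9 → V9 → F3 → P9: 22+16+24+17+11+1 = 91
HQ → Q5 → A4 → U9 → V9 → P9 → F3: 22+16+24+17+12+1 = 92
HQ → Q5 → A4 → U9 → P9 → F3 → V9: 22+16+24+29+1+11 = 103
HQ → Q5 → A4 → U9 → P9 → V9 → F3: 22+16+24+29+12+11 = 114
HQ → Q5 → A4 → F3 → U9 → V9 → P9: 22+16+4+28+17+12 = 99
HQ → Q5 → A4 → F3 → U9 → P9 → V9: 22+16+4+28+29+12 = 111
… (712 more)
HQ → F3 → P9 → A4 → V9 → Q5 → U9: 2+1+5+7+15+8 = 38  ← best
The minimum is 38.
One shortest path: HQ → F3 → P9 → A4 → V9 → Q5 → U9.

Shortest open route: 38 km.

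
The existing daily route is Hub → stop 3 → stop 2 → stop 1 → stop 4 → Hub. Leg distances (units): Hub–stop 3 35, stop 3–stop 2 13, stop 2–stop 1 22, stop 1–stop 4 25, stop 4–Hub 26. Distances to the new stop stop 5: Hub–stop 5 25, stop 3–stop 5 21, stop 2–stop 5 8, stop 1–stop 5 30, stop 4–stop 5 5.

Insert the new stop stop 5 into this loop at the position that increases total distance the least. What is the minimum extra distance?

Adding 4 by placing stop 5 on the stop 4–Hub leg.

Insertion cost between consecutive stops i–j is d(i,stop 5) + d(stop 5,j) − d(i,j):
  between Hub and stop 3: 25 + 21 − 35 = 11
  between stop 3 and stop 2: 21 + 8 − 13 = 16
  between stop 2 and stop 1: 8 + 30 − 22 = 16
  between stop 1 and stop 4: 30 + 5 − 25 = 10
  between stop 4 and Hub: 5 + 25 − 26 = 4
Cheapest insertion is between stop 4 and Hub, adding 4.
New total = 121 + 4 = 125.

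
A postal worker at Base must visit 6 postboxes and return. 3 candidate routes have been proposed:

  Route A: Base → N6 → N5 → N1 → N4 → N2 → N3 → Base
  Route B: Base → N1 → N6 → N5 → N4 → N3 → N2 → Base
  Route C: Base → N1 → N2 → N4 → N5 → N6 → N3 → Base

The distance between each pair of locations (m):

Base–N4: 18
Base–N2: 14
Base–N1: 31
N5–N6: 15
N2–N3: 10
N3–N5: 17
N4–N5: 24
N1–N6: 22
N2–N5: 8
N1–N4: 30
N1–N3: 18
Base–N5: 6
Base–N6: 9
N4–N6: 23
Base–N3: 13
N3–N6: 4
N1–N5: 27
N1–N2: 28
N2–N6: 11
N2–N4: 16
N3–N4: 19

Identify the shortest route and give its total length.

Shortest is Route A, total 120 m.

Route A: 9 + 15 + 27 + 30 + 16 + 10 + 13 = 120
Route B: 31 + 22 + 15 + 24 + 19 + 10 + 14 = 135
Route C: 31 + 28 + 16 + 24 + 15 + 4 + 13 = 131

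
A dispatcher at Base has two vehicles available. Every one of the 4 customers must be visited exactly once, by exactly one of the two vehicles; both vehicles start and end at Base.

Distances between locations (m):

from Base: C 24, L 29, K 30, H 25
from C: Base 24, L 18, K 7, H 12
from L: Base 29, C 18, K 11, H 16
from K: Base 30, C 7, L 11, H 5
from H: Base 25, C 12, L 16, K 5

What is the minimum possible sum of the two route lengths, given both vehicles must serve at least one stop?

118 m — the smallest possible combined total.

Try each way of splitting the stops between the two vehicles (each non-empty) and, for each split, find the best tour for each vehicle:
  {C} + {L, K, H}: 48 + 70 = 118
  {L} + {C, K, H}: 58 + 61 = 119
  {C, L} + {K, H}: 71 + 60 = 131
  {K} + {C, L, H}: 60 + 81 = 141
  {C, K} + {L, H}: 61 + 70 = 131
  {L, K} + {C, H}: 70 + 61 = 131
  … (7 splits in total)
Best: vehicle 1 Base → C → Base = 48; vehicle 2 Base → L → K → H → Base = 70; combined 118.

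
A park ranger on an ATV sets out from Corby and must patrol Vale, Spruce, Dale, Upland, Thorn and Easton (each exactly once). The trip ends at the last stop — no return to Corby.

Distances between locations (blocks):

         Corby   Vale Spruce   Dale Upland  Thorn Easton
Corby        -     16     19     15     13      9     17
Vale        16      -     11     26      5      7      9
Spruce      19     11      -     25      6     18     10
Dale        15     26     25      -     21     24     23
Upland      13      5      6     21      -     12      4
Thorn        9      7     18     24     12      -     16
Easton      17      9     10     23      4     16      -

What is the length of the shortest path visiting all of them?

There are 6! = 720 possible orderings.
Corby - Vale - Spruce - Dale - Upland - Thorn - Easton: 16+11+25+21+12+16 = 101
Corby - Vale - Spruce - Dale - Upland - Easton - Thorn: 16+11+25+21+4+16 = 93
Corby - Vale - Spruce - Dale - Thorn - Upland - Easton: 16+11+25+24+12+4 = 92
Corby - Vale - Spruce - Dale - Thorn - Easton - Upland: 16+11+25+24+16+4 = 96
Corby - Vale - Spruce - Dale - Easton - Upland - Thorn: 16+11+25+23+4+12 = 91
Corby - Vale - Spruce - Dale - Easton - Thorn - Upland: 16+11+25+23+16+12 = 103
Corby - Vale - Spruce - Upland - Dale - Thorn - Easton: 16+11+6+21+24+16 = 94
Corby - Vale - Spruce - Upland - Dale - Easton - Thorn: 16+11+6+21+23+16 = 93
… (712 more)
Corby - Thorn - Vale - Spruce - Upland - Easton - Dale: 9+7+11+6+4+23 = 60  ← best
The minimum is 60.
One shortest path: Corby → Thorn → Vale → Spruce → Upland → Easton → Dale.

Minimum one-way distance = 60 blocks.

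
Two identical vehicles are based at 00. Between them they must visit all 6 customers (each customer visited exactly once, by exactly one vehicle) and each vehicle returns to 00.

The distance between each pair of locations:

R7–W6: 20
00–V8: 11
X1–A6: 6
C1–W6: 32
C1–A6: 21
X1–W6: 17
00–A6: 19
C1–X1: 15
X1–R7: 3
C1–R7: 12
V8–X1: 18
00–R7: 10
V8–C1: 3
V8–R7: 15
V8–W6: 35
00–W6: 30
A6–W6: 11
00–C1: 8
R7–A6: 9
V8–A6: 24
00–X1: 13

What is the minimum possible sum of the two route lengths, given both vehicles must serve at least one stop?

Check every non-empty split of the stops between the two vehicles; for each half take its own optimal tour:
  {V8} + {C1, X1, R7, A6, W6}: 22 + 70 = 92
  {C1} + {V8, X1, R7, A6, W6}: 16 + 76 = 92
  {V8, C1} + {X1, R7, A6, W6}: 22 + 60 = 82
  {X1} + {V8, C1, R7, A6, W6}: 26 + 76 = 102
  {V8, X1} + {C1, R7, A6, W6}: 42 + 70 = 112
  {C1, X1} + {V8, R7, A6, W6}: 36 + 76 = 112
  … (31 splits in total)
Best: vehicle 1 00 → V8 → C1 → 00 = 22; vehicle 2 00 → X1 → A6 → W6 → R7 → 00 = 60; combined 82.

Minimum combined distance: 82.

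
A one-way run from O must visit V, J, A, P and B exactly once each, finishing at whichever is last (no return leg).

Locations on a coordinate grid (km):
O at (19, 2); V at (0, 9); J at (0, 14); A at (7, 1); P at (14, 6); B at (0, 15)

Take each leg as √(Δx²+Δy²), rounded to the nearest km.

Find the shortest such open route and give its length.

Minimum one-way distance = 32 km.

There are 5! = 120 possible orderings.
O→V→J→A→P→B: 20+5+15+9+17 = 66
O→V→J→A→B→P: 20+5+15+16+17 = 73
O→V→J→P→A→B: 20+5+16+9+16 = 66
O→V→J→P→B→A: 20+5+16+17+16 = 74
O→V→J→B→A→P: 20+5+1+16+9 = 51
O→V→J→B→P→A: 20+5+1+17+9 = 52
O→V→A→J→P→B: 20+11+15+16+17 = 79
O→V→A→J→B→P: 20+11+15+1+17 = 64
O→V→A→P→J→B: 20+11+9+16+1 = 57
O→V→A→P→B→J: 20+11+9+17+1 = 58
O→V→A→B→J→P: 20+11+16+1+16 = 64
O→V→A→B→P→J: 20+11+16+17+16 = 80
O→V→P→J→A→B: 20+14+16+15+16 = 81
O→V→P→J→B→A: 20+14+16+1+16 = 67
… (106 more)
O→P→A→V→J→B: 6+9+11+5+1 = 32  ← best
The minimum is 32.
One shortest path: O → P → A → V → J → B.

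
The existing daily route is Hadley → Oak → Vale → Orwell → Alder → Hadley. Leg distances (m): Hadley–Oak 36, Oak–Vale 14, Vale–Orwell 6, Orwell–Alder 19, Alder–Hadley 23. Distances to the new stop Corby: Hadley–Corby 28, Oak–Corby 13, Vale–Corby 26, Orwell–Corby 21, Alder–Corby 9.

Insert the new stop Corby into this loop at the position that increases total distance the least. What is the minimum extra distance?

Minimum extra distance: 5 m, inserting Corby between Hadley and Oak.

Insertion cost between consecutive stops i–j is d(i,Corby) + d(Corby,j) − d(i,j):
  between Hadley and Oak: 28 + 13 − 36 = 5
  between Oak and Vale: 13 + 26 − 14 = 25
  between Vale and Orwell: 26 + 21 − 6 = 41
  between Orwell and Alder: 21 + 9 − 19 = 11
  between Alder and Hadley: 9 + 28 − 23 = 14
Cheapest insertion is between Hadley and Oak, adding 5.
New total = 98 + 5 = 103.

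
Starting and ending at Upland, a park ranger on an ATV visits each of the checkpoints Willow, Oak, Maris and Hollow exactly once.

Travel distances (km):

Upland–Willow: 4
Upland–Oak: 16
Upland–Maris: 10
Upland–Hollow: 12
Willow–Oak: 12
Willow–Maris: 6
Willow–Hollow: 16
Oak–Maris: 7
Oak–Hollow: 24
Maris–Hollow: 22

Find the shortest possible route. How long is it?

53 km — the shortest possible round trip.

With 4 stops there are 4!/2 = 12 distinct round trips (a route and its reverse cost the same).
Upland → Willow → Oak → Maris → Hollow → Upland: 4+12+7+22+12 = 57
Upland → Willow → Oak → Hollow → Maris → Upland: 4+12+24+22+10 = 72
Upland → Willow → Maris → Oak → Hollow → Upland: 4+6+7+24+12 = 53
Upland → Willow → Maris → Hollow → Oak → Upland: 4+6+22+24+16 = 72
Upland → Willow → Hollow → Oak → Maris → Upland: 4+16+24+7+10 = 61
Upland → Willow → Hollow → Maris → Oak → Upland: 4+16+22+7+16 = 65
Upland → Oak → Willow → Maris → Hollow → Upland: 16+12+6+22+12 = 68
Upland → Oak → Willow → Hollow → Maris → Upland: 16+12+16+22+10 = 76
Upland → Oak → Maris → Willow → Hollow → Upland: 16+7+6+16+12 = 57
Upland → Oak → Hollow → Willow → Maris → Upland: 16+24+16+6+10 = 72
Upland → Maris → Willow → Oak → Hollow → Upland: 10+6+12+24+12 = 64
Upland → Maris → Oak → Willow → Hollow → Upland: 10+7+12+16+12 = 57
The minimum is 53.
One optimal route: Upland → Willow → Maris → Oak → Hollow → Upland (or its reverse).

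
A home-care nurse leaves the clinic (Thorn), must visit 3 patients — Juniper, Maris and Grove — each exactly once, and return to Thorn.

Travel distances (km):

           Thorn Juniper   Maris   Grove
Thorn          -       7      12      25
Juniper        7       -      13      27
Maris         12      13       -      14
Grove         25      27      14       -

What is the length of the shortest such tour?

Thorn → Juniper → Maris → Grove → Thorn: 7+13+14+25 = 59
Thorn → Juniper → Grove → Maris → Thorn: 7+27+14+12 = 60
Thorn → Maris → Juniper → Grove → Thorn: 12+13+27+25 = 77
The minimum is 59.
One optimal route: Thorn → Juniper → Maris → Grove → Thorn (or its reverse).

59 km — the shortest possible round trip.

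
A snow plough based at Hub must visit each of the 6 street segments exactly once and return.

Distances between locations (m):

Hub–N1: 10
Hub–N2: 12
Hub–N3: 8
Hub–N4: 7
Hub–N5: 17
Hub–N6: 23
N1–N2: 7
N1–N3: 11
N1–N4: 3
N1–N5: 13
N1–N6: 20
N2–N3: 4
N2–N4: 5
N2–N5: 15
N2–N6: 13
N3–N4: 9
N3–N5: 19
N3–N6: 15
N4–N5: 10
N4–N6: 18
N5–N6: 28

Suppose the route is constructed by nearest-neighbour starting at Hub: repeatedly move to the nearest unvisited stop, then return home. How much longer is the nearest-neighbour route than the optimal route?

Hub: N4=7, N3=8, N1=10, N2=12, N5=17, N6=23 ⇒ N4
N4: N1=3, N2=5, N3=9, N5=10, N6=18 ⇒ N1
N1: N2=7, N3=11, N5=13, N6=20 ⇒ N2
N2: N3=4, N6=13, N5=15 ⇒ N3
N3: N6=15, N5=19 ⇒ N6
N6: N5=28 ⇒ N5
NN route Hub → N4 → N1 → N2 → N3 → N6 → N5 → Hub costs 81.
Optimal: Hub → N3 → N6 → N2 → N1 → N4 → N5 → Hub costs 73 (by enumerating all 360 distinct tours).
Excess = 81 − 73 = 8.

The nearest-neighbour route is 8 m longer than optimal.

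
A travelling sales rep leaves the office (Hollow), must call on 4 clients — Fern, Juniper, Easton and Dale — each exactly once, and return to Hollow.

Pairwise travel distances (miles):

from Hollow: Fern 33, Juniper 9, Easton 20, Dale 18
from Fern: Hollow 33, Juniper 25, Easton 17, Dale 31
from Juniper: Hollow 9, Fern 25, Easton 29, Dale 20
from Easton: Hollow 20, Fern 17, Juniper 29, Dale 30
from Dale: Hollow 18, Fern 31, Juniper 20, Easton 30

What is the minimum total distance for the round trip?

With 4 stops there are 4!/2 = 12 distinct round trips (a route and its reverse cost the same).
Hollow-Fern-Juniper-Easton-Dale-Hollow: 33+25+29+30+18 = 135
Hollow-Fern-Juniper-Dale-Easton-Hollow: 33+25+20+30+20 = 128
Hollow-Fern-Easton-Juniper-Dale-Hollow: 33+17+29+20+18 = 117
Hollow-Fern-Easton-Dale-Juniper-Hollow: 33+17+30+20+9 = 109
Hollow-Fern-Dale-Juniper-Easton-Hollow: 33+31+20+29+20 = 133
Hollow-Fern-Dale-Easton-Juniper-Hollow: 33+31+30+29+9 = 132
Hollow-Juniper-Fern-Easton-Dale-Hollow: 9+25+17+30+18 = 99
Hollow-Juniper-Fern-Dale-Easton-Hollow: 9+25+31+30+20 = 115
Hollow-Juniper-Easton-Fern-Dale-Hollow: 9+29+17+31+18 = 104
Hollow-Juniper-Dale-Fern-Easton-Hollow: 9+20+31+17+20 = 97
Hollow-Easton-Fern-Juniper-Dale-Hollow: 20+17+25+20+18 = 100
Hollow-Easton-Juniper-Fern-Dale-Hollow: 20+29+25+31+18 = 123
The minimum is 97.
One optimal route: Hollow → Juniper → Dale → Fern → Easton → Hollow (or its reverse).

Minimum total distance: 97 miles.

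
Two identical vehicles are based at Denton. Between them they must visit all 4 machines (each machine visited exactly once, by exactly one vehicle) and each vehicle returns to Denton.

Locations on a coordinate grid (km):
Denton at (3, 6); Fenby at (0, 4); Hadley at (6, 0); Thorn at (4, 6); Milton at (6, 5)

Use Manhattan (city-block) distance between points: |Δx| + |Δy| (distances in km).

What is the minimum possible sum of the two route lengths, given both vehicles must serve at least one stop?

Minimum combined distance: 26 km.

Check every non-empty split of the stops between the two vehicles; for each half take its own optimal tour:
  {Fenby} + {Hadley, Thorn, Milton}: 10 + 18 = 28
  {Hadley} + {Fenby, Thorn, Milton}: 18 + 16 = 34
  {Fenby, Hadley} + {Thorn, Milton}: 24 + 8 = 32
  {Thorn} + {Fenby, Hadley, Milton}: 2 + 24 = 26
  {Fenby, Thorn} + {Hadley, Milton}: 12 + 18 = 30
  {Hadley, Thorn} + {Fenby, Milton}: 18 + 16 = 34
  … (7 splits in total)
Best: vehicle 1 Denton → Thorn → Denton = 2; vehicle 2 Denton → Fenby → Hadley → Milton → Denton = 24; combined 26.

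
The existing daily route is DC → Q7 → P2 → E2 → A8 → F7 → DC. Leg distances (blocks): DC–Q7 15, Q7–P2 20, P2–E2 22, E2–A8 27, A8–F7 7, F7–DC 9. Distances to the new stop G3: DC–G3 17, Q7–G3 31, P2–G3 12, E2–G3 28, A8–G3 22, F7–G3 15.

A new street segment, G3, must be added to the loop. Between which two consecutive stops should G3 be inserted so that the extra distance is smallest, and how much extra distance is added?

Insertion cost between consecutive stops i–j is d(i,G3) + d(G3,j) − d(i,j):
  between DC and Q7: 17 + 31 − 15 = 33
  between Q7 and P2: 31 + 12 − 20 = 23
  between P2 and E2: 12 + 28 − 22 = 18
  between E2 and A8: 28 + 22 − 27 = 23
  between A8 and F7: 22 + 15 − 7 = 30
  between F7 and DC: 15 + 17 − 9 = 23
Cheapest insertion is between P2 and E2, adding 18.
New total = 100 + 18 = 118.

+18 blocks — insert G3 between P2 and E2.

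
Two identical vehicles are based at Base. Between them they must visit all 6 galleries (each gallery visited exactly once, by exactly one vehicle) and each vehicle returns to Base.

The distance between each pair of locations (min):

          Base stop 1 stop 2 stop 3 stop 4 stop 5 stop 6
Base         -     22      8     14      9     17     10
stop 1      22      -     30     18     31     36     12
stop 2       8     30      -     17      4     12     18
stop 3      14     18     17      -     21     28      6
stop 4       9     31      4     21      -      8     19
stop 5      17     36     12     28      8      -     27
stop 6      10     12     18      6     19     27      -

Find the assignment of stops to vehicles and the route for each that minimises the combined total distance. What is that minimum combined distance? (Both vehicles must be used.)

91 min — the smallest possible combined total.

There are 2^5 − 1 = 31 ways to divide the 6 stops into two non-empty groups. For each, the best each vehicle can do is its own shortest tour through its group:
  {stop 1} + {stop 2, stop 3, stop 4, stop 5, stop 6}: 44 + 62 = 106
  {stop 2} + {stop 1, stop 3, stop 4, stop 5, stop 6}: 16 + 85 = 101
  {stop 1, stop 2} + {stop 3, stop 4, stop 5, stop 6}: 60 + 61 = 121
  {stop 3} + {stop 1, stop 2, stop 4, stop 5, stop 6}: 28 + 78 = 106
  {stop 1, stop 3} + {stop 2, stop 4, stop 5, stop 6}: 54 + 57 = 111
  {stop 2, stop 3} + {stop 1, stop 4, stop 5, stop 6}: 39 + 75 = 114
  … (31 splits in total)
  {stop 2, stop 4, stop 5} + {stop 1, stop 3, stop 6}: 37 + 54 = 91  ← best
Best: vehicle 1 Base → stop 2 → stop 4 → stop 5 → Base = 37; vehicle 2 Base → stop 1 → stop 6 → stop 3 → Base = 54; combined 91.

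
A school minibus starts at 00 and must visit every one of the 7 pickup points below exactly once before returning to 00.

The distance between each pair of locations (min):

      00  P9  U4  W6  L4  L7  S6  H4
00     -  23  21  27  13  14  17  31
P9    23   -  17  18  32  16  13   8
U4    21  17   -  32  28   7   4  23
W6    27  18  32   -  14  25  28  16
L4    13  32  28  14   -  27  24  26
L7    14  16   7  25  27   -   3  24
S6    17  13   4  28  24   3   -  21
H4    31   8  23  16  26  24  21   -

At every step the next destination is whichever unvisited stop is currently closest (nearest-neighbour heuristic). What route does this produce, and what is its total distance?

At 00 the remaining stops are L4 13, L7 14, S6 17, U4 21, P9 23, W6 27, H4 31; go to L4.
At L4 the remaining stops are W6 14, S6 24, H4 26, L7 27, U4 28, P9 32; go to W6.
At W6 the remaining stops are H4 16, P9 18, L7 25, S6 28, U4 32; go to H4.
At H4 the remaining stops are P9 8, S6 21, U4 23, L7 24; go to P9.
At P9 the remaining stops are S6 13, L7 16, U4 17; go to S6.
At S6 the remaining stops are L7 3, U4 4; go to L7.
At L7 the remaining stops are U4 7; go to U4.
Return U4→00: 21.
Total = 13 + 14 + 16 + 8 + 13 + 3 + 7 + 21 = 95.

Total distance 95 min via the nearest-neighbour route 00 → L4 → W6 → H4 → P9 → S6 → L7 → U4 → 00.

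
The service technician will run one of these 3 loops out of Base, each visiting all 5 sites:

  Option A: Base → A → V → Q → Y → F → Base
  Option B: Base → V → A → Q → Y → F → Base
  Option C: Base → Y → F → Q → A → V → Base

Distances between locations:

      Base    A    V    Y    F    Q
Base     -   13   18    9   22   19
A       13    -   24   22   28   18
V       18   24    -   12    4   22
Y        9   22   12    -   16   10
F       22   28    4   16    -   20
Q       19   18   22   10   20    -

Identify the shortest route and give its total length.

Shortest is Option C, total 105.

Option A: 13 + 24 + 22 + 10 + 16 + 22 = 107
Option B: 18 + 24 + 18 + 10 + 16 + 22 = 108
Option C: 9 + 16 + 20 + 18 + 24 + 18 = 105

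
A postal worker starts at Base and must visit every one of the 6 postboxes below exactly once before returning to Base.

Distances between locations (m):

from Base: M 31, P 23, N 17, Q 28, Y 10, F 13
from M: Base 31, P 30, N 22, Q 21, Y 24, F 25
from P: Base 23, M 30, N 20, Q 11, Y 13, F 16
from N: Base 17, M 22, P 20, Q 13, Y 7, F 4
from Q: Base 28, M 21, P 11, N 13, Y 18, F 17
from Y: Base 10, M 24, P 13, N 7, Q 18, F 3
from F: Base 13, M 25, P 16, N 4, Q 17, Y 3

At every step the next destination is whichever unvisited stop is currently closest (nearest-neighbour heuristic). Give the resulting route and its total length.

Total distance 102 m via the nearest-neighbour route Base → Y → F → N → Q → P → M → Base.

At Base the remaining stops are Y 10, F 13, N 17, P 23, Q 28, M 31; go to Y.
At Y the remaining stops are F 3, N 7, P 13, Q 18, M 24; go to F.
At F the remaining stops are N 4, P 16, Q 17, M 25; go to N.
At N the remaining stops are Q 13, P 20, M 22; go to Q.
At Q the remaining stops are P 11, M 21; go to P.
At P the remaining stops are M 30; go to M.
Return M→Base: 31.
Total = 10 + 3 + 4 + 13 + 11 + 30 + 31 = 102.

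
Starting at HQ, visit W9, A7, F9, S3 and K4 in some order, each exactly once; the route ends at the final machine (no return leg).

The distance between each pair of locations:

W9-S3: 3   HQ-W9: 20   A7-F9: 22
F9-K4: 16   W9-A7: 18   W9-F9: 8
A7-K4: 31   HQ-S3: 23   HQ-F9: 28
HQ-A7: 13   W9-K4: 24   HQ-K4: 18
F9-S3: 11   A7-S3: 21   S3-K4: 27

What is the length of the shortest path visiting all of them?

There are 5! = 120 possible orderings.
HQ - W9 - A7 - F9 - S3 - K4: 20+18+22+11+27 = 98
HQ - W9 - A7 - F9 - K4 - S3: 20+18+22+16+27 = 103
HQ - W9 - A7 - S3 - F9 - K4: 20+18+21+11+16 = 86
HQ - W9 - A7 - S3 - K4 - F9: 20+18+21+27+16 = 102
HQ - W9 - A7 - K4 - F9 - S3: 20+18+31+16+11 = 96
HQ - W9 - A7 - K4 - S3 - F9: 20+18+31+27+11 = 107
HQ - W9 - F9 - A7 - S3 - K4: 20+8+22+21+27 = 98
HQ - W9 - F9 - A7 - K4 - S3: 20+8+22+31+27 = 108
HQ - W9 - F9 - S3 - A7 - K4: 20+8+11+21+31 = 91
HQ - W9 - F9 - S3 - K4 - A7: 20+8+11+27+31 = 97
HQ - W9 - F9 - K4 - A7 - S3: 20+8+16+31+21 = 96
HQ - W9 - F9 - K4 - S3 - A7: 20+8+16+27+21 = 92
HQ - W9 - S3 - A7 - F9 - K4: 20+3+21+22+16 = 82
HQ - W9 - S3 - A7 - K4 - F9: 20+3+21+31+16 = 91
… (106 more)
HQ - A7 - W9 - S3 - F9 - K4: 13+18+3+11+16 = 61  ← best
The minimum is 61.
One shortest path: HQ → A7 → W9 → S3 → F9 → K4.

61 — the minimum one-way total.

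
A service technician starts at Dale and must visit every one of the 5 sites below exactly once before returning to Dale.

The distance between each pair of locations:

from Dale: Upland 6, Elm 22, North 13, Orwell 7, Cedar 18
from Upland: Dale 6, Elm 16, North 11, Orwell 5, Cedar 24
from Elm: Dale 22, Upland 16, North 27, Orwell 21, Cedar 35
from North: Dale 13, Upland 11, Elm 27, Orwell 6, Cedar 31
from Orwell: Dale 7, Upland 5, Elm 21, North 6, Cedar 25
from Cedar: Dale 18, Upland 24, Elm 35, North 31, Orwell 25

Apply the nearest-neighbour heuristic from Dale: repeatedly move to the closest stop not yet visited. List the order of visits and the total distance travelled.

97 along Dale → Upland → Orwell → North → Elm → Cedar → Dale.

At Dale the remaining stops are Upland 6, Orwell 7, North 13, Cedar 18, Elm 22; go to Upland.
At Upland the remaining stops are Orwell 5, North 11, Elm 16, Cedar 24; go to Orwell.
At Orwell the remaining stops are North 6, Elm 21, Cedar 25; go to North.
At North the remaining stops are Elm 27, Cedar 31; go to Elm.
At Elm the remaining stops are Cedar 35; go to Cedar.
Return Cedar→Dale: 18.
Total = 6 + 5 + 6 + 27 + 35 + 18 = 97.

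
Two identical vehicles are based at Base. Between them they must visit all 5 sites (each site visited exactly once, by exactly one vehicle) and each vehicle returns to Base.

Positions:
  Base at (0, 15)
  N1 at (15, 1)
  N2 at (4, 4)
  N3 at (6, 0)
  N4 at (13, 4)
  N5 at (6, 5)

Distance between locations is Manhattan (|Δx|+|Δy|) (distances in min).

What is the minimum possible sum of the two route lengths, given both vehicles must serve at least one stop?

Check every non-empty split of the stops between the two vehicles; for each half take its own optimal tour:
  {N1} + {N2, N3, N4, N5}: 58 + 56 = 114
  {N2} + {N1, N3, N4, N5}: 30 + 60 = 90
  {N1, N2} + {N3, N4, N5}: 58 + 56 = 114
  {N3} + {N1, N2, N4, N5}: 42 + 58 = 100
  {N1, N3} + {N2, N4, N5}: 60 + 48 = 108
  {N2, N3} + {N1, N4, N5}: 42 + 58 = 100
  … (15 splits in total)
Best: vehicle 1 Base → N2 → Base = 30; vehicle 2 Base → N3 → N1 → N4 → N5 → Base = 60; combined 90.

Minimum combined distance: 90 min.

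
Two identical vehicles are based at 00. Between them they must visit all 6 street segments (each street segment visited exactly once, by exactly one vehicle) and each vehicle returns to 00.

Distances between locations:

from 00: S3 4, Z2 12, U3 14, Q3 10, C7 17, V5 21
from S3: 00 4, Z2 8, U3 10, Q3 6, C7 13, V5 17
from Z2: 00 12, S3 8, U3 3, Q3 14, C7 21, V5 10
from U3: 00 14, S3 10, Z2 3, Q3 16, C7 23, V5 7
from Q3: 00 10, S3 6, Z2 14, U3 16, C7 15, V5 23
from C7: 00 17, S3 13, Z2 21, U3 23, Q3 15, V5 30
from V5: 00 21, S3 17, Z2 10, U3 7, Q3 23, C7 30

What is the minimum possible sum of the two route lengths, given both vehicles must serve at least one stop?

There are 2^5 − 1 = 31 ways to divide the 6 stops into two non-empty groups. For each, the best each vehicle can do is its own shortest tour through its group:
  {S3} + {Z2, U3, Q3, C7, V5}: 8 + 77 = 85
  {Z2} + {S3, U3, Q3, C7, V5}: 24 + 76 = 100
  {S3, Z2} + {U3, Q3, C7, V5}: 24 + 76 = 100
  {U3} + {S3, Z2, Q3, C7, V5}: 28 + 77 = 105
  {S3, U3} + {Z2, Q3, C7, V5}: 28 + 77 = 105
  {Z2, U3} + {S3, Q3, C7, V5}: 29 + 76 = 105
  … (31 splits in total)
Best: vehicle 1 00 → S3 → 00 = 8; vehicle 2 00 → Z2 → U3 → V5 → Q3 → C7 → 00 = 77; combined 85.

85 — the smallest possible combined total.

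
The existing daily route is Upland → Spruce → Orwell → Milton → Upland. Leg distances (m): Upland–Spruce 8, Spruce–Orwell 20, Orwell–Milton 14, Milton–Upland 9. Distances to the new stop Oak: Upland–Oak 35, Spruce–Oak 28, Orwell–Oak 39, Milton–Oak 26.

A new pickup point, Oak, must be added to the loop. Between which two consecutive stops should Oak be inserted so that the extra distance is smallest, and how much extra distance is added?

Insertion cost between consecutive stops i–j is d(i,Oak) + d(Oak,j) − d(i,j):
  between Upland and Spruce: 35 + 28 − 8 = 55
  between Spruce and Orwell: 28 + 39 − 20 = 47
  between Orwell and Milton: 39 + 26 − 14 = 51
  between Milton and Upland: 26 + 35 − 9 = 52
Cheapest insertion is between Spruce and Orwell, adding 47.
New total = 51 + 47 = 98.

+47 m — insert Oak between Spruce and Orwell.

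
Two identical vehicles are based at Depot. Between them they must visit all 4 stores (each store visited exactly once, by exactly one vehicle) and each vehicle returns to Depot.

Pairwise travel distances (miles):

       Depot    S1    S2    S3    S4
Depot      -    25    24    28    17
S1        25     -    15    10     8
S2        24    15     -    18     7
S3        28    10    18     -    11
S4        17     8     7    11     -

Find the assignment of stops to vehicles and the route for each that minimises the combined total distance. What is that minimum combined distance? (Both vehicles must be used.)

Try each way of splitting the stops between the two vehicles (each non-empty) and, for each split, find the best tour for each vehicle:
  {S1} + {S2, S3, S4}: 50 + 70 = 120
  {S2} + {S1, S3, S4}: 48 + 63 = 111
  {S1, S2} + {S3, S4}: 64 + 56 = 120
  {S3} + {S1, S2, S4}: 56 + 64 = 120
  {S1, S3} + {S2, S4}: 63 + 48 = 111
  {S2, S3} + {S1, S4}: 70 + 50 = 120
  … (7 splits in total)
Best: vehicle 1 Depot → S2 → Depot = 48; vehicle 2 Depot → S1 → S3 → S4 → Depot = 63; combined 111.

111 miles — the smallest possible combined total.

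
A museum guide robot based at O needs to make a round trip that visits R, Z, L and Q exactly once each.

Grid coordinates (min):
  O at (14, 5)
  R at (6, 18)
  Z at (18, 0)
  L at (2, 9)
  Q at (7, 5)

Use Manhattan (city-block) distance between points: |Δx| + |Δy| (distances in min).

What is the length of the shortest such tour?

Shortest round trip = 68 min.

There are 12 distinct closed tours to check (reversals are equivalent).
O → R → Z → L → Q → O: 21+30+25+9+7 = 92
O → R → Z → Q → L → O: 21+30+16+9+16 = 92
O → R → L → Z → Q → O: 21+13+25+16+7 = 82
O → R → L → Q → Z → O: 21+13+9+16+9 = 68
O → R → Q → Z → L → O: 21+14+16+25+16 = 92
O → R → Q → L → Z → O: 21+14+9+25+9 = 78
O → Z → R → L → Q → O: 9+30+13+9+7 = 68
O → Z → R → Q → L → O: 9+30+14+9+16 = 78
O → Z → L → R → Q → O: 9+25+13+14+7 = 68
O → Z → Q → R → L → O: 9+16+14+13+16 = 68
O → L → R → Z → Q → O: 16+13+30+16+7 = 82
O → L → Z → R → Q → O: 16+25+30+14+7 = 92
The minimum is 68.
One optimal route: O → R → L → Q → Z → O (or its reverse).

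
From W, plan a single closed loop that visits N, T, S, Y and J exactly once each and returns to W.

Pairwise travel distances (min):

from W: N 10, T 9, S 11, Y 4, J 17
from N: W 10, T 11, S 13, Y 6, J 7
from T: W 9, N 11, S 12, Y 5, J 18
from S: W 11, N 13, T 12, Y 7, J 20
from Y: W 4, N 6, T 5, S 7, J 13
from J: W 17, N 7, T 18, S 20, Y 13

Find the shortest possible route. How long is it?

W→N→T→S→Y→J→W: 10+11+12+7+13+17 = 70
W→N→T→S→J→Y→W: 10+11+12+20+13+4 = 70
W→N→T→Y→S→J→W: 10+11+5+7+20+17 = 70
W→N→T→Y→J→S→W: 10+11+5+13+20+11 = 70
W→N→T→J→S→Y→W: 10+11+18+20+7+4 = 70
W→N→T→J→Y→S→W: 10+11+18+13+7+11 = 70
W→N→S→T→Y→J→W: 10+13+12+5+13+17 = 70
W→N→S→T→J→Y→W: 10+13+12+18+13+4 = 70
W→N→S→Y→T→J→W: 10+13+7+5+18+17 = 70
W→N→S→Y→J→T→W: 10+13+7+13+18+9 = 70
W→N→S→J→T→Y→W: 10+13+20+18+5+4 = 70
W→N→S→J→Y→T→W: 10+13+20+13+5+9 = 70
W→N→Y→T→S→J→W: 10+6+5+12+20+17 = 70
W→N→Y→T→J→S→W: 10+6+5+18+20+11 = 70
… (46 more)
W→N→J→T→S→Y→W: 10+7+18+12+7+4 = 58  ← best
The minimum is 58.
One optimal route: W → N → J → T → S → Y → W (or its reverse).

Shortest round trip = 58 min.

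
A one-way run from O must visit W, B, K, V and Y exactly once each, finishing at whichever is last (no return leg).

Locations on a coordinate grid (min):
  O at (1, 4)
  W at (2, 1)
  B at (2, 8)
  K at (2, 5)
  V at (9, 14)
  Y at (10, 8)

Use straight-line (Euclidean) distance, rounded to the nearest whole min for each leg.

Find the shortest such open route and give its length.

24 min — the minimum one-way total.

There are 5! = 120 possible orderings.
O→W→B→K→V→Y: 3+7+3+11+6 = 30
O→W→B→K→Y→V: 3+7+3+9+6 = 28
O→W→B→V→K→Y: 3+7+9+11+9 = 39
O→W→B→V→Y→K: 3+7+9+6+9 = 34
O→W→B→Y→K→V: 3+7+8+9+11 = 38
O→W→B→Y→V→K: 3+7+8+6+11 = 35
O→W→K→B→V→Y: 3+4+3+9+6 = 25
O→W→K→B→Y→V: 3+4+3+8+6 = 24
O→W→K→V→B→Y: 3+4+11+9+8 = 35
O→W→K→V→Y→B: 3+4+11+6+8 = 32
O→W→K→Y→B→V: 3+4+9+8+9 = 33
O→W→K→Y→V→B: 3+4+9+6+9 = 31
O→W→V→B→K→Y: 3+15+9+3+9 = 39
O→W→V→B→Y→K: 3+15+9+8+9 = 44
… (106 more)
The minimum is 24.
One shortest path: O → W → K → B → Y → V.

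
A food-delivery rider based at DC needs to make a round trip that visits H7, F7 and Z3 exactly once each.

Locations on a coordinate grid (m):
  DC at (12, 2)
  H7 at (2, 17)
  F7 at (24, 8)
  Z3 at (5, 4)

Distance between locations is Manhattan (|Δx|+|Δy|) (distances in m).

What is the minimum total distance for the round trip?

DC-H7-F7-Z3-DC: 25+31+23+9 = 88
DC-H7-Z3-F7-DC: 25+16+23+18 = 82
DC-F7-H7-Z3-DC: 18+31+16+9 = 74
The minimum is 74.
One optimal route: DC → F7 → H7 → Z3 → DC (or its reverse).

74 m — the shortest possible round trip.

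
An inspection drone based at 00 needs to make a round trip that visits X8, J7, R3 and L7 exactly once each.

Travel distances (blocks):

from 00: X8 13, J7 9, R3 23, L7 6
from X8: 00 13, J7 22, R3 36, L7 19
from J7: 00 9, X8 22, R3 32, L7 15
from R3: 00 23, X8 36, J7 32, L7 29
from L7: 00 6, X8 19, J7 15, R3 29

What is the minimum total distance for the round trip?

There are 12 distinct closed tours to check (reversals are equivalent).
00 - X8 - J7 - R3 - L7 - 00: 13+22+32+29+6 = 102
00 - X8 - J7 - L7 - R3 - 00: 13+22+15+29+23 = 102
00 - X8 - R3 - J7 - L7 - 00: 13+36+32+15+6 = 102
00 - X8 - R3 - L7 - J7 - 00: 13+36+29+15+9 = 102
00 - X8 - L7 - J7 - R3 - 00: 13+19+15+32+23 = 102
00 - X8 - L7 - R3 - J7 - 00: 13+19+29+32+9 = 102
00 - J7 - X8 - R3 - L7 - 00: 9+22+36+29+6 = 102
00 - J7 - X8 - L7 - R3 - 00: 9+22+19+29+23 = 102
00 - J7 - R3 - X8 - L7 - 00: 9+32+36+19+6 = 102
00 - J7 - L7 - X8 - R3 - 00: 9+15+19+36+23 = 102
00 - R3 - X8 - J7 - L7 - 00: 23+36+22+15+6 = 102
00 - R3 - J7 - X8 - L7 - 00: 23+32+22+19+6 = 102
The minimum is 102.
One optimal route: 00 → X8 → J7 → R3 → L7 → 00 (or its reverse).

Shortest round trip = 102 blocks.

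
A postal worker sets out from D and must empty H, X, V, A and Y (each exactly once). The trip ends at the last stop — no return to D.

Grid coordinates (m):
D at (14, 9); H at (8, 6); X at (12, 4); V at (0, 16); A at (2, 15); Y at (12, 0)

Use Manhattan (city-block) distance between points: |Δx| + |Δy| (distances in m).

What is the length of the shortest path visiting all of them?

There are 5! = 120 possible orderings.
D → H → X → V → A → Y: 9+6+24+3+25 = 67
D → H → X → V → Y → A: 9+6+24+28+25 = 92
D → H → X → A → V → Y: 9+6+21+3+28 = 67
D → H → X → A → Y → V: 9+6+21+25+28 = 89
D → H → X → Y → V → A: 9+6+4+28+3 = 50
D → H → X → Y → A → V: 9+6+4+25+3 = 47
D → H → V → X → A → Y: 9+18+24+21+25 = 97
D → H → V → X → Y → A: 9+18+24+4+25 = 80
D → H → V → A → X → Y: 9+18+3+21+4 = 55
D → H → V → A → Y → X: 9+18+3+25+4 = 59
D → H → V → Y → X → A: 9+18+28+4+21 = 80
D → H → V → Y → A → X: 9+18+28+25+21 = 101
D → H → A → X → V → Y: 9+15+21+24+28 = 97
D → H → A → X → Y → V: 9+15+21+4+28 = 77
… (106 more)
D → X → Y → H → A → V: 7+4+10+15+3 = 39  ← best
The minimum is 39.
One shortest path: D → X → Y → H → A → V.

39 m — the minimum one-way total.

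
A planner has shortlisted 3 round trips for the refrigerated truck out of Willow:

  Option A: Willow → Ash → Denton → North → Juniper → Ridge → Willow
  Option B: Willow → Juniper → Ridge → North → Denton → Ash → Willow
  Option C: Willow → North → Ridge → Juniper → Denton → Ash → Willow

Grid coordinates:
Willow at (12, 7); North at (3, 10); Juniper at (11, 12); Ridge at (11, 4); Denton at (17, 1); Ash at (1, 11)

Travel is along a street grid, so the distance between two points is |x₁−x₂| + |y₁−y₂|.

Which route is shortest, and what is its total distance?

Option A: 15 + 26 + 23 + 10 + 8 + 4 = 86
Option B: 6 + 8 + 14 + 23 + 26 + 15 = 92
Option C: 12 + 14 + 8 + 17 + 26 + 15 = 92

Shortest is Option A, total 86.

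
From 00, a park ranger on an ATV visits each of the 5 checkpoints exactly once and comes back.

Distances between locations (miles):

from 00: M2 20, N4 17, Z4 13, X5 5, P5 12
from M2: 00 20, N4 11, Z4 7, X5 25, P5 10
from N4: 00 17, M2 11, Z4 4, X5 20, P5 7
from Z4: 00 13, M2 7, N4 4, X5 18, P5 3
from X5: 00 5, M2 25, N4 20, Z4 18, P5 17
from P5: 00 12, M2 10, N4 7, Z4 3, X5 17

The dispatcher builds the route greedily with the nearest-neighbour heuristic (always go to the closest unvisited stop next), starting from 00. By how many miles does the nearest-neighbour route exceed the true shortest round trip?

2 miles longer than the optimal tour.

From 00: X5=5, P5=12, Z4=13, N4=17, M2=20 → choose X5 (5).
From X5: P5=17, Z4=18, N4=20, M2=25 → choose P5 (17).
From P5: Z4=3, N4=7, M2=10 → choose Z4 (3).
From Z4: N4=4, M2=7 → choose N4 (4).
From N4: M2=11 → choose M2 (11).
NN route 00 → X5 → P5 → Z4 → N4 → M2 → 00 costs 60.
Optimal: 00 → X5 → N4 → M2 → Z4 → P5 → 00 costs 58 (by enumerating all 60 distinct tours).
Excess = 60 − 58 = 2.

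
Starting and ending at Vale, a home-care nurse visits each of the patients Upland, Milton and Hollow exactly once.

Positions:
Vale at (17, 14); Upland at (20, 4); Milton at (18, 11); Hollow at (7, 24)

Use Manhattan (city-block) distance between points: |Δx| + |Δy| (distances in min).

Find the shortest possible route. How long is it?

There are 3 distinct closed tours to check (reversals are equivalent).
Vale - Upland - Milton - Hollow - Vale: 13+9+24+20 = 66
Vale - Upland - Hollow - Milton - Vale: 13+33+24+4 = 74
Vale - Milton - Upland - Hollow - Vale: 4+9+33+20 = 66
The minimum is 66.
One optimal route: Vale → Upland → Milton → Hollow → Vale (or its reverse).

Shortest round trip = 66 min.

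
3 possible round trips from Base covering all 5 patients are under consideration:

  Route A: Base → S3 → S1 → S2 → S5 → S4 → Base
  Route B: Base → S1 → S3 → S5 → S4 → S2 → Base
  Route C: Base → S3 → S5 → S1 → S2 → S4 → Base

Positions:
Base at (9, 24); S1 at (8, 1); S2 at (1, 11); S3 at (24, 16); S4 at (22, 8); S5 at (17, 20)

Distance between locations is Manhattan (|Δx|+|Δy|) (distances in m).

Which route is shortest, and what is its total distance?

Shortest is Route B, total 128 m.

Route A: 23 + 31 + 17 + 25 + 17 + 29 = 142
Route B: 24 + 31 + 11 + 17 + 24 + 21 = 128
Route C: 23 + 11 + 28 + 17 + 24 + 29 = 132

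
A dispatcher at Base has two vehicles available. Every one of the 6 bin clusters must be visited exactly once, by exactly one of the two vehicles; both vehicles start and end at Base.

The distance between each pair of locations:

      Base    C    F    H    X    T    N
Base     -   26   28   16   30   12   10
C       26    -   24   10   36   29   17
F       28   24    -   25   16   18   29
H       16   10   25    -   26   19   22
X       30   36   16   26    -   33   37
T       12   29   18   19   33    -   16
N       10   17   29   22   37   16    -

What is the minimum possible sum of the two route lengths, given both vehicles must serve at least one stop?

128 — the smallest possible combined total.

Try each way of splitting the stops between the two vehicles (each non-empty) and, for each split, find the best tour for each vehicle:
  {C} + {F, H, X, T, N}: 52 + 102 = 154
  {F} + {C, H, X, T, N}: 56 + 108 = 164
  {C, F} + {H, X, T, N}: 78 + 101 = 179
  {H} + {C, F, X, T, N}: 32 + 109 = 141
  {C, H} + {F, X, T, N}: 52 + 90 = 142
  {F, H} + {C, X, T, N}: 69 + 108 = 177
  … (31 splits in total)
  {C, F, H, X, T} + {N}: 108 + 20 = 128  ← best
Best: vehicle 1 Base → C → H → X → F → T → Base = 108; vehicle 2 Base → N → Base = 20; combined 128.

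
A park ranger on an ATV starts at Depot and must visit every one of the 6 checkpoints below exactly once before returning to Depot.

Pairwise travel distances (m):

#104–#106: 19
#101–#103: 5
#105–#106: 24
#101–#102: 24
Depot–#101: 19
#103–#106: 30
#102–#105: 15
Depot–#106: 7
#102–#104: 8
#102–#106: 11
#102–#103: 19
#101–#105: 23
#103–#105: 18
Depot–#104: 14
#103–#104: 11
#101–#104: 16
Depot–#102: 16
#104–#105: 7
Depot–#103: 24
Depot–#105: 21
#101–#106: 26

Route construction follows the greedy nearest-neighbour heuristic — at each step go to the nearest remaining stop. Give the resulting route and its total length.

Depot → [#106:7 / #104:14 / #102:16 / #101:19 / #105:21 / #103:24] → #106 (7)
#106 → [#102:11 / #104:19 / #105:24 / #101:26 / #103:30] → #102 (11)
#102 → [#104:8 / #105:15 / #103:19 / #101:24] → #104 (8)
#104 → [#105:7 / #103:11 / #101:16] → #105 (7)
#105 → [#103:18 / #101:23] → #103 (18)
#103 → [#101:5] → #101 (5)
Return #101→Depot: 19.
Total = 7 + 11 + 8 + 7 + 18 + 5 + 19 = 75.

Total distance 75 m via the nearest-neighbour route Depot → #106 → #102 → #104 → #105 → #103 → #101 → Depot.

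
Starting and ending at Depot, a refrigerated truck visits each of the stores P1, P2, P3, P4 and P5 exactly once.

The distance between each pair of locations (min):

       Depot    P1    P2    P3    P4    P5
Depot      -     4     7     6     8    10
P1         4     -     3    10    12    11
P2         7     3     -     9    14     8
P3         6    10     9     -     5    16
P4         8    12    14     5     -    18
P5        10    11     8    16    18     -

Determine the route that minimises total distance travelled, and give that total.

There are 60 distinct closed tours to check (reversals are equivalent).
Depot→P1→P2→P3→P4→P5→Depot: 4+3+9+5+18+10 = 49
Depot→P1→P2→P3→P5→P4→Depot: 4+3+9+16+18+8 = 58
Depot→P1→P2→P4→P3→P5→Depot: 4+3+14+5+16+10 = 52
Depot→P1→P2→P4→P5→P3→Depot: 4+3+14+18+16+6 = 61
Depot→P1→P2→P5→P3→P4→Depot: 4+3+8+16+5+8 = 44
Depot→P1→P2→P5→P4→P3→Depot: 4+3+8+18+5+6 = 44
Depot→P1→P3→P2→P4→P5→Depot: 4+10+9+14+18+10 = 65
Depot→P1→P3→P2→P5→P4→Depot: 4+10+9+8+18+8 = 57
Depot→P1→P3→P4→P2→P5→Depot: 4+10+5+14+8+10 = 51
Depot→P1→P3→P4→P5→P2→Depot: 4+10+5+18+8+7 = 52
Depot→P1→P3→P5→P2→P4→Depot: 4+10+16+8+14+8 = 60
Depot→P1→P3→P5→P4→P2→Depot: 4+10+16+18+14+7 = 69
Depot→P1→P4→P2→P3→P5→Depot: 4+12+14+9+16+10 = 65
Depot→P1→P4→P2→P5→P3→Depot: 4+12+14+8+16+6 = 60
… (46 more)
The minimum is 44.
One optimal route: Depot → P1 → P2 → P5 → P3 → P4 → Depot (or its reverse).

Minimum total distance: 44 min.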